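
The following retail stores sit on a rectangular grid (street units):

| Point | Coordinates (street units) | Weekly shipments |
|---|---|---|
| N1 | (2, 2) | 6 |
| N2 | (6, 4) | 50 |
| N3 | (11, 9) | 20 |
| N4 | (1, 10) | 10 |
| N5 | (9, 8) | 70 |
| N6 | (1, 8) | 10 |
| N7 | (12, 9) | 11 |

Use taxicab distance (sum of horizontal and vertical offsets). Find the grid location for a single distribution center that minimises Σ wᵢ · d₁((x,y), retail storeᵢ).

(9, 8)

Manhattan distance separates: Σwᵢ(|x−xᵢ|+|y−yᵢ|) = Σwᵢ|x−xᵢ| + Σwᵢ|y−yᵢ|, so x and y are optimised independently as 1-D weighted medians.
Total weight W = 177; half = 88.5.
x-coordinate, sorted with cumulative weight:
  x=1 (N4, w=10) cum 10
  x=1 (N6, w=10) cum 20
  x=2 (N1, w=6) cum 26
  x=6 (N2, w=50) cum 76
  x=9 (N5, w=70) cum 146  ← median
  x=11 (N3, w=20) cum 166
  x=12 (N7, w=11) cum 177
⇒ x* = 9
y-coordinate, sorted with cumulative weight:
  y=2 (N1, w=6) cum 6
  y=4 (N2, w=50) cum 56
  y=8 (N5, w=70) cum 126  ← median
  y=8 (N6, w=10) cum 136
  y=9 (N3, w=20) cum 156
  y=9 (N7, w=11) cum 167
  y=10 (N4, w=10) cum 177
⇒ y* = 8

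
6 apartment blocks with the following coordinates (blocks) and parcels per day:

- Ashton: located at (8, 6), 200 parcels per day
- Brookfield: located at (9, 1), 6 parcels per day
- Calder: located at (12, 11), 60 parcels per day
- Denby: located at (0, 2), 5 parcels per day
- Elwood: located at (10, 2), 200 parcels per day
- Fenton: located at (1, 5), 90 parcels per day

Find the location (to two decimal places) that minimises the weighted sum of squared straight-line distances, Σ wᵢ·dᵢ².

The minimiser of Σwᵢ‖p−pᵢ‖² is the weighted centroid p* = (Σwᵢpᵢ)/(Σwᵢ).
Σwᵢ = 561.
Σwᵢxᵢ = 200·8 + 6·9 + 60·12 + 5·0 + 200·10 + 90·1 = 4464.
Σwᵢyᵢ = 200·6 + 6·1 + 60·11 + 5·2 + 200·2 + 90·5 = 2726.
x* = 4464/561 = 7.96, y* = 2726/561 = 4.86.

(7.96, 4.86)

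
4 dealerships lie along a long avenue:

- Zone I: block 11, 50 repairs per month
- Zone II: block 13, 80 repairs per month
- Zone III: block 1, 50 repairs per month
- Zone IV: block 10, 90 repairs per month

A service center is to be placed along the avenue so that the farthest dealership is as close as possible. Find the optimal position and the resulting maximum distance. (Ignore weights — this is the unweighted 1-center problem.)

location 7, max distance 6

The 1-center on a line is the midpoint of the two extreme points: leftmost at 1, rightmost at 13.
Optimal location = (1 + 13)/2 = 7; maximum distance = (13 − 1)/2 = 6.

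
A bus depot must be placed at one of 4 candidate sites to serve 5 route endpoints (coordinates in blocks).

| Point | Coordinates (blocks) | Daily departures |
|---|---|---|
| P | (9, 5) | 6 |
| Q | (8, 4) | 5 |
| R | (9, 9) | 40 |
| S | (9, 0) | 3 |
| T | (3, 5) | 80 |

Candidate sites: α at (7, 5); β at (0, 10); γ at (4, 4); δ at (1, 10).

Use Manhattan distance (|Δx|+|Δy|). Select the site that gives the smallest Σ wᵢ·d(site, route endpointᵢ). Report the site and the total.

α, total 603 blocks

Total weighted distance at each candidate:
  α (7, 5): total = 603
  β (0, 10): total = 1251
  γ (4, 4): total = 643
  δ (1, 10): total = 1117
Minimum is at α with total 603 blocks.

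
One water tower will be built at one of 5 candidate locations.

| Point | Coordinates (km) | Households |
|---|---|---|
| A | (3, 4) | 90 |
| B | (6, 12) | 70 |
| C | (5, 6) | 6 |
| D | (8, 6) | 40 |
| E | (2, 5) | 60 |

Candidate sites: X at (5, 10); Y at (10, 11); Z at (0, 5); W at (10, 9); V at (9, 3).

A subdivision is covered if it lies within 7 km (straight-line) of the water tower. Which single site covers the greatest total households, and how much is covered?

X, covering 266

Coverage radius r = 7 km; a point is covered iff (Δx)²+(Δy)² ≤ 7² = 49.
  X (5, 10): covers {A, B, C, D, E} → 266
  Y (10, 11): covers {B, D} → 110
  Z (0, 5): covers {A, C, E} → 156
  W (10, 9): covers {B, C, D} → 116
  V (9, 3): covers {A, C, D} → 136
Maximum coverage at X: 266 households.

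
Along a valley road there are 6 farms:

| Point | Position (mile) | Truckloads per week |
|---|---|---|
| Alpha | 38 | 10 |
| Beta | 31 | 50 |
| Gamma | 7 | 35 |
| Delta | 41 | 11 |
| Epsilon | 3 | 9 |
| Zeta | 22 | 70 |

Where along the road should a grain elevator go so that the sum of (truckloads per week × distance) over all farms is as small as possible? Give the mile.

x = 22

For a sum of weighted absolute distances on a line, the optimum is the weighted median (not the mean). Total weight W = 185; half-weight = 92.5.
Sort by position and accumulate weight:
  mile 3 (Epsilon, w=9) → cum 9
  mile 7 (Gamma, w=35) → cum 44
  mile 22 (Zeta, w=70) → cum 114  ≥ 92.5 → median here
  mile 31 (Beta, w=50) → cum 164
  mile 38 (Alpha, w=10) → cum 174
  mile 41 (Delta, w=11) → cum 185
Optimal location: mile 22.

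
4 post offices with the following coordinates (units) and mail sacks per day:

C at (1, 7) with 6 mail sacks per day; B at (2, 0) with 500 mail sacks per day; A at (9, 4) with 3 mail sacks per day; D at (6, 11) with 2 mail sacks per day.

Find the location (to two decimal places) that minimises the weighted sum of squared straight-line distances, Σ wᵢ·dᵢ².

(2.05, 0.15)

The minimiser of Σwᵢ‖p−pᵢ‖² is the weighted centroid p* = (Σwᵢpᵢ)/(Σwᵢ).
Σwᵢ = 511.
Σwᵢxᵢ = 6·1 + 500·2 + 3·9 + 2·6 = 1045.
Σwᵢyᵢ = 6·7 + 500·0 + 3·4 + 2·11 = 76.
x* = 1045/511 = 2.05, y* = 76/511 = 0.15.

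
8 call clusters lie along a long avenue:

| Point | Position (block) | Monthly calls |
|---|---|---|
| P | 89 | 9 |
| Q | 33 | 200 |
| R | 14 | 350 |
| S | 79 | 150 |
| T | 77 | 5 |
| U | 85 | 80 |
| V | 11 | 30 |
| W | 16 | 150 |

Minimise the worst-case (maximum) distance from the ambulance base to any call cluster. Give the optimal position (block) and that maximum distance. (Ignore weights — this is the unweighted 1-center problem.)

The 1-center on a line is the midpoint of the two extreme points: leftmost at 11, rightmost at 89.
Optimal location = (11 + 89)/2 = 50; maximum distance = (89 − 11)/2 = 39.

location 50, max distance 39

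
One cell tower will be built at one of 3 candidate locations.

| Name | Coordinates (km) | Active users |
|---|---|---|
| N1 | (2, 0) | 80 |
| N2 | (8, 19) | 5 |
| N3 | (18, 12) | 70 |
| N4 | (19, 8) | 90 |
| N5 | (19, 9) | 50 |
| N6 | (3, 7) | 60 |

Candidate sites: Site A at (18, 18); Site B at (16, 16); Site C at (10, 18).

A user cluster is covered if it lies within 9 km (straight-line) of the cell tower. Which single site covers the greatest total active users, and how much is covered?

Coverage radius r = 9 km; a point is covered iff (Δx)²+(Δy)² ≤ 9² = 81.
  Site A (18, 18): covers {N3} → 70
  Site B (16, 16): covers {N2, N3, N4, N5} → 215
  Site C (10, 18): covers {N2} → 5
Maximum coverage at Site B: 215 active users.

Site B, covering 215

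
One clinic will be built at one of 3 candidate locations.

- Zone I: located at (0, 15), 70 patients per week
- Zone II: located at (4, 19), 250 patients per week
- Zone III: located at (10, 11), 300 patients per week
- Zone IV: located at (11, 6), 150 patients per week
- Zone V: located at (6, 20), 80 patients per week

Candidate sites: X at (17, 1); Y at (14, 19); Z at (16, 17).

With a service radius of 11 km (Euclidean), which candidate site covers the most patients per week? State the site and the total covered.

Coverage radius r = 11 km; a point is covered iff (Δx)²+(Δy)² ≤ 11² = 121.
  X (17, 1): covers {Zone IV} → 150
  Y (14, 19): covers {Zone II, Zone III, Zone V} → 630
  Z (16, 17): covers {Zone III, Zone V} → 380
Maximum coverage at Y: 630 patients per week.

Y, covering 630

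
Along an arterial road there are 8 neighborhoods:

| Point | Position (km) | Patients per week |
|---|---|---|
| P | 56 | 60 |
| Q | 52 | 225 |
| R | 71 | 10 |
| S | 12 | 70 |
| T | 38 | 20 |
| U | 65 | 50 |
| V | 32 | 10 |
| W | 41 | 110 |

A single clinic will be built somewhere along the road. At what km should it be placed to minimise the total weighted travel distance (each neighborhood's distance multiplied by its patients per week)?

For a sum of weighted absolute distances on a line, the optimum is the weighted median (not the mean). Total weight W = 555; half-weight = 277.5.
Sort by position and accumulate weight:
  km 12 (S, w=70) → cum 70
  km 32 (V, w=10) → cum 80
  km 38 (T, w=20) → cum 100
  km 41 (W, w=110) → cum 210
  km 52 (Q, w=225) → cum 435  ≥ 277.5 → median here
  km 56 (P, w=60) → cum 495
  km 65 (U, w=50) → cum 545
  km 71 (R, w=10) → cum 555
Optimal location: km 52.

x = 52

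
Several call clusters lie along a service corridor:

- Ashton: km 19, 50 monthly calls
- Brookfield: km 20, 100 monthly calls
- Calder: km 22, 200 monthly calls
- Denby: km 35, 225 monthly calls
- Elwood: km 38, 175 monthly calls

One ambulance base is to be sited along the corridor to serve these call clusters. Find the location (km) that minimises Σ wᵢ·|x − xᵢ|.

For a sum of weighted absolute distances on a line, the optimum is the weighted median (not the mean). Total weight W = 750; half-weight = 375.
Sort by position and accumulate weight:
  km 19 (Ashton, w=50) → cum 50
  km 20 (Brookfield, w=100) → cum 150
  km 22 (Calder, w=200) → cum 350
  km 35 (Denby, w=225) → cum 575  ≥ 375 → median here
  km 38 (Elwood, w=175) → cum 750
Optimal location: km 35.

x = 35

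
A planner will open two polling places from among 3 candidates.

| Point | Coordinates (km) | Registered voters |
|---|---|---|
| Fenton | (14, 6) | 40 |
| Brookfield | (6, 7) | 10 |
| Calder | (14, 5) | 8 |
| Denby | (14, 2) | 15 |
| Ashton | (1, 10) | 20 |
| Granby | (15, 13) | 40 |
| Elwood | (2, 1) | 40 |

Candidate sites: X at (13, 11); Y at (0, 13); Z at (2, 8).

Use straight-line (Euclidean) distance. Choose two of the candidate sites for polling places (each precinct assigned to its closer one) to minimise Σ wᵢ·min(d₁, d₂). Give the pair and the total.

Evaluate every pair (each demand assigned to the nearer of the two):
  {X, Z}: total = 867.5
  {X, Y}: total = 1132.1
  {Y, Z}: total = 1709.9
Best pair: {X, Z} with total 867.5.

{X, Z}, total 867.5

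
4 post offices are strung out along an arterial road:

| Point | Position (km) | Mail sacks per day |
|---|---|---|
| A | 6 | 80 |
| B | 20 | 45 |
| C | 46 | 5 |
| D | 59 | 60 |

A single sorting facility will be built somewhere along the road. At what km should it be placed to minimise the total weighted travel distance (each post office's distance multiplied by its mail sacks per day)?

For a sum of weighted absolute distances on a line, the optimum is the weighted median (not the mean). Total weight W = 190; half-weight = 95.
Sort by position and accumulate weight:
  km 6 (A, w=80) → cum 80
  km 20 (B, w=45) → cum 125  ≥ 95 → median here
  km 46 (C, w=5) → cum 130
  km 59 (D, w=60) → cum 190
Optimal location: km 20.

x = 20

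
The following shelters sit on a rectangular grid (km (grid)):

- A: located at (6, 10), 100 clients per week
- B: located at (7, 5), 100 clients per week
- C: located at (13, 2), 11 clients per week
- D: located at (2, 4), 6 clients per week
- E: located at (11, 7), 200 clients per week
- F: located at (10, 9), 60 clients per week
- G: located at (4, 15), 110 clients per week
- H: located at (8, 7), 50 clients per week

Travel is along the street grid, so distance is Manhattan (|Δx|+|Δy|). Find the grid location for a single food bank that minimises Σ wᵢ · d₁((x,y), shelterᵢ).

Manhattan distance separates: Σwᵢ(|x−xᵢ|+|y−yᵢ|) = Σwᵢ|x−xᵢ| + Σwᵢ|y−yᵢ|, so x and y are optimised independently as 1-D weighted medians.
Total weight W = 637; half = 318.5.
x-coordinate, sorted with cumulative weight:
  x=2 (D, w=6) cum 6
  x=4 (G, w=110) cum 116
  x=6 (A, w=100) cum 216
  x=7 (B, w=100) cum 316
  x=8 (H, w=50) cum 366  ← median
  x=10 (F, w=60) cum 426
  x=11 (E, w=200) cum 626
  x=13 (C, w=11) cum 637
⇒ x* = 8
y-coordinate, sorted with cumulative weight:
  y=2 (C, w=11) cum 11
  y=4 (D, w=6) cum 17
  y=5 (B, w=100) cum 117
  y=7 (E, w=200) cum 317
  y=7 (H, w=50) cum 367  ← median
  y=9 (F, w=60) cum 427
  y=10 (A, w=100) cum 527
  y=15 (G, w=110) cum 637
⇒ y* = 7

(8, 7)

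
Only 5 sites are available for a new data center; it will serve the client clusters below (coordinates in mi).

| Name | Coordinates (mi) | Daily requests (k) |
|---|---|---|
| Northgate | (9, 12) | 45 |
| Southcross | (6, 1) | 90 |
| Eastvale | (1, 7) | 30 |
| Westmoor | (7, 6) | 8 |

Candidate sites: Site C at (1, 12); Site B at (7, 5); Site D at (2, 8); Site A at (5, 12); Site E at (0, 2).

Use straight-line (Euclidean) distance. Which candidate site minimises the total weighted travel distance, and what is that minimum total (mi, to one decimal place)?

Site B, total 896.4 mi

Total weighted distance at each candidate:
  Site C (1, 12): total = 1665.4
  Site B (7, 5): total = 896.4
  Site D (2, 8): total = 1173.9
  Site A (5, 12): total = 1416.8
  Site E (0, 2): total = 1370.3
Minimum is at Site B with total 896.4 mi.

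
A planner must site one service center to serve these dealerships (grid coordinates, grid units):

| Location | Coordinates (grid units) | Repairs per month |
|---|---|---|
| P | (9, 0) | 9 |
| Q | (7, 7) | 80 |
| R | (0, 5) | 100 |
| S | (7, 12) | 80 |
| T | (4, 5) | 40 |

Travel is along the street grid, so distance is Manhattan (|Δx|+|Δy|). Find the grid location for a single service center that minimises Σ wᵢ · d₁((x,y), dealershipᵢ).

(7, 7)

Manhattan distance separates: Σwᵢ(|x−xᵢ|+|y−yᵢ|) = Σwᵢ|x−xᵢ| + Σwᵢ|y−yᵢ|, so x and y are optimised independently as 1-D weighted medians.
Total weight W = 309; half = 154.5.
x-coordinate, sorted with cumulative weight:
  x=0 (R, w=100) cum 100
  x=4 (T, w=40) cum 140
  x=7 (Q, w=80) cum 220  ← median
  x=7 (S, w=80) cum 300
  x=9 (P, w=9) cum 309
⇒ x* = 7
y-coordinate, sorted with cumulative weight:
  y=0 (P, w=9) cum 9
  y=5 (R, w=100) cum 109
  y=5 (T, w=40) cum 149
  y=7 (Q, w=80) cum 229  ← median
  y=12 (S, w=80) cum 309
⇒ y* = 7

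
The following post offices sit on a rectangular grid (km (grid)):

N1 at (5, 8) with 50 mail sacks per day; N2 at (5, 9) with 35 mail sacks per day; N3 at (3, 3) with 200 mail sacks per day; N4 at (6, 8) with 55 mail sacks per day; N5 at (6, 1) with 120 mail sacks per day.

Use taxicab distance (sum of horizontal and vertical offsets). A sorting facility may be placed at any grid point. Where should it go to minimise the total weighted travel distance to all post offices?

Manhattan distance separates: Σwᵢ(|x−xᵢ|+|y−yᵢ|) = Σwᵢ|x−xᵢ| + Σwᵢ|y−yᵢ|, so x and y are optimised independently as 1-D weighted medians.
Total weight W = 460; half = 230.
x-coordinate, sorted with cumulative weight:
  x=3 (N3, w=200) cum 200
  x=5 (N1, w=50) cum 250  ← median
  x=5 (N2, w=35) cum 285
  x=6 (N4, w=55) cum 340
  x=6 (N5, w=120) cum 460
⇒ x* = 5
y-coordinate, sorted with cumulative weight:
  y=1 (N5, w=120) cum 120
  y=3 (N3, w=200) cum 320  ← median
  y=8 (N1, w=50) cum 370
  y=8 (N4, w=55) cum 425
  y=9 (N2, w=35) cum 460
⇒ y* = 3

(5, 3)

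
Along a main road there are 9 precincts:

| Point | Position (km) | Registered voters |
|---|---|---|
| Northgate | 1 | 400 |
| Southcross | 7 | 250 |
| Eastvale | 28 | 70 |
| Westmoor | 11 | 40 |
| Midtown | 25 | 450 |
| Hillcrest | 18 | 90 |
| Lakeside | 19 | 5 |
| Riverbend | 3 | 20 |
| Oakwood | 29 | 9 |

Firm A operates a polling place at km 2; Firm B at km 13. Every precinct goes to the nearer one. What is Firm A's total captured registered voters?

670

The indifferent point is the midpoint (2+13)/2 = 7.5; precincts left of it (closer to Firm A at 2) go to Firm A, those right go to Firm B.
  Northgate at 1 (w=400) → Firm A
  Riverbend at 3 (w=20) → Firm A
  Southcross at 7 (w=250) → Firm A
  Westmoor at 11 (w=40) → Firm B
  Hillcrest at 18 (w=90) → Firm B
  Lakeside at 19 (w=5) → Firm B
  Midtown at 25 (w=450) → Firm B
  Eastvale at 28 (w=70) → Firm B
  Oakwood at 29 (w=9) → Firm B
Firm A captures 670; Firm B captures 664.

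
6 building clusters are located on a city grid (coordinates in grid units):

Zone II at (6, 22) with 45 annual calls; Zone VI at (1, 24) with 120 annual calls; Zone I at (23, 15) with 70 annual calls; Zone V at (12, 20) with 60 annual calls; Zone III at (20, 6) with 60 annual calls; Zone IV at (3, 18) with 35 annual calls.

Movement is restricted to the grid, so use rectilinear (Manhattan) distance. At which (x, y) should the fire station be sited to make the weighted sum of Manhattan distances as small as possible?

(6, 20)

Manhattan distance separates: Σwᵢ(|x−xᵢ|+|y−yᵢ|) = Σwᵢ|x−xᵢ| + Σwᵢ|y−yᵢ|, so x and y are optimised independently as 1-D weighted medians.
Total weight W = 390; half = 195.
x-coordinate, sorted with cumulative weight:
  x=1 (Zone VI, w=120) cum 120
  x=3 (Zone IV, w=35) cum 155
  x=6 (Zone II, w=45) cum 200  ← median
  x=12 (Zone V, w=60) cum 260
  x=20 (Zone III, w=60) cum 320
  x=23 (Zone I, w=70) cum 390
⇒ x* = 6
y-coordinate, sorted with cumulative weight:
  y=6 (Zone III, w=60) cum 60
  y=15 (Zone I, w=70) cum 130
  y=18 (Zone IV, w=35) cum 165
  y=20 (Zone V, w=60) cum 225  ← median
  y=22 (Zone II, w=45) cum 270
  y=24 (Zone VI, w=120) cum 390
⇒ y* = 20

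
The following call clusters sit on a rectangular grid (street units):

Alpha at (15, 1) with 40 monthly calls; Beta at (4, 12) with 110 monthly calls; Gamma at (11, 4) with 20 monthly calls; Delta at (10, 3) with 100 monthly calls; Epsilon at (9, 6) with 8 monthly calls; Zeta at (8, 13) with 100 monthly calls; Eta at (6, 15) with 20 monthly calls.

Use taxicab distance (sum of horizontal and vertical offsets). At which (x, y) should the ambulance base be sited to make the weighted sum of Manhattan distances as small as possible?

(8, 12)

Manhattan distance separates: Σwᵢ(|x−xᵢ|+|y−yᵢ|) = Σwᵢ|x−xᵢ| + Σwᵢ|y−yᵢ|, so x and y are optimised independently as 1-D weighted medians.
Total weight W = 398; half = 199.
x-coordinate, sorted with cumulative weight:
  x=4 (Beta, w=110) cum 110
  x=6 (Eta, w=20) cum 130
  x=8 (Zeta, w=100) cum 230  ← median
  x=9 (Epsilon, w=8) cum 238
  x=10 (Delta, w=100) cum 338
  x=11 (Gamma, w=20) cum 358
  x=15 (Alpha, w=40) cum 398
⇒ x* = 8
y-coordinate, sorted with cumulative weight:
  y=1 (Alpha, w=40) cum 40
  y=3 (Delta, w=100) cum 140
  y=4 (Gamma, w=20) cum 160
  y=6 (Epsilon, w=8) cum 168
  y=12 (Beta, w=110) cum 278  ← median
  y=13 (Zeta, w=100) cum 378
  y=15 (Eta, w=20) cum 398
⇒ y* = 12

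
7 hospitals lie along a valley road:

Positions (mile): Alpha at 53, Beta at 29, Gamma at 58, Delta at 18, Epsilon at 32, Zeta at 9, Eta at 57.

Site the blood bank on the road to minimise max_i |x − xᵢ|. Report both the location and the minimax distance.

The 1-center on a line is the midpoint of the two extreme points: leftmost at 9, rightmost at 58.
Optimal location = (9 + 58)/2 = 33.5; maximum distance = (58 − 9)/2 = 24.5.

location 33.5, max distance 24.5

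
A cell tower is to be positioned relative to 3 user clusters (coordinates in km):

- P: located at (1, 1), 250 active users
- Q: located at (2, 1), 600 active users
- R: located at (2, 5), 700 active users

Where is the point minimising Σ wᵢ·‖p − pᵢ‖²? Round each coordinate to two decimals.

The minimiser of Σwᵢ‖p−pᵢ‖² is the weighted centroid p* = (Σwᵢpᵢ)/(Σwᵢ).
Σwᵢ = 1550.
Σwᵢxᵢ = 250·1 + 600·2 + 700·2 = 2850.
Σwᵢyᵢ = 250·1 + 600·1 + 700·5 = 4350.
x* = 2850/1550 = 1.84, y* = 4350/1550 = 2.81.

(1.84, 2.81)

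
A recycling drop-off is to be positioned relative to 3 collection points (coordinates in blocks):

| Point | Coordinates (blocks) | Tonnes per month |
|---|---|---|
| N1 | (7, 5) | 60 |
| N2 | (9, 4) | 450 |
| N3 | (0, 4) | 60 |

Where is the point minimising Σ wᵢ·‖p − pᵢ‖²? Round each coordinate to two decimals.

(7.84, 4.11)

The minimiser of Σwᵢ‖p−pᵢ‖² is the weighted centroid p* = (Σwᵢpᵢ)/(Σwᵢ).
Σwᵢ = 570.
Σwᵢxᵢ = 60·7 + 450·9 + 60·0 = 4470.
Σwᵢyᵢ = 60·5 + 450·4 + 60·4 = 2340.
x* = 4470/570 = 7.84, y* = 2340/570 = 4.11.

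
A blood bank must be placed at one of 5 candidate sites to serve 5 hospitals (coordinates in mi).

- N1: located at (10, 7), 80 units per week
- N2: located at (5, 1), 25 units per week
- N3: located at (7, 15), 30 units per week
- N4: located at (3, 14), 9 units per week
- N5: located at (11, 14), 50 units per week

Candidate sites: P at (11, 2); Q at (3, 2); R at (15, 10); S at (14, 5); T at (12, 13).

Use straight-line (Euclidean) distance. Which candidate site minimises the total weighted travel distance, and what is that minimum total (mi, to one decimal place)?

T, total 1167.0 mi

Total weighted distance at each candidate:
  P (11, 2): total = 1697.8
  Q (3, 2): total = 1981.2
  R (15, 10): total = 1482.5
  S (14, 5): total = 1572.4
  T (12, 13): total = 1167.0
Minimum is at T with total 1167.0 mi.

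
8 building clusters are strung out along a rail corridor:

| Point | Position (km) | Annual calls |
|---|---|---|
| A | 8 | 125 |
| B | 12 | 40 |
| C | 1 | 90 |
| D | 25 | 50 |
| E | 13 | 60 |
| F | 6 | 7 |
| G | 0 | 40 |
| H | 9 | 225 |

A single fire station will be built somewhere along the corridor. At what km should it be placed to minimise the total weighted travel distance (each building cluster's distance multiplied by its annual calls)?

x = 9

For a sum of weighted absolute distances on a line, the optimum is the weighted median (not the mean). Total weight W = 637; half-weight = 318.5.
Sort by position and accumulate weight:
  km 0 (G, w=40) → cum 40
  km 1 (C, w=90) → cum 130
  km 6 (F, w=7) → cum 137
  km 8 (A, w=125) → cum 262
  km 9 (H, w=225) → cum 487  ≥ 318.5 → median here
  km 12 (B, w=40) → cum 527
  km 13 (E, w=60) → cum 587
  km 25 (D, w=50) → cum 637
Optimal location: km 9.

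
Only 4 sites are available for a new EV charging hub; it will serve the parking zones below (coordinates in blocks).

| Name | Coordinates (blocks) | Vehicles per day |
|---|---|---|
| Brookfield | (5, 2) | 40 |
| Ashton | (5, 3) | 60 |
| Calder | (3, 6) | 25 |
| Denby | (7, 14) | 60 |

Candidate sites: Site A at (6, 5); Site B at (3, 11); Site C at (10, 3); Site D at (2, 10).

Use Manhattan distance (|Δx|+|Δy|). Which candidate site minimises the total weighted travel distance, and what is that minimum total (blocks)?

Site A, total 1040 blocks

Total weighted distance at each candidate:
  Site A (6, 5): total = 1040
  Site B (3, 11): total = 1585
  Site C (10, 3): total = 1630
  Site D (2, 10): total = 1705
Minimum is at Site A with total 1040 blocks.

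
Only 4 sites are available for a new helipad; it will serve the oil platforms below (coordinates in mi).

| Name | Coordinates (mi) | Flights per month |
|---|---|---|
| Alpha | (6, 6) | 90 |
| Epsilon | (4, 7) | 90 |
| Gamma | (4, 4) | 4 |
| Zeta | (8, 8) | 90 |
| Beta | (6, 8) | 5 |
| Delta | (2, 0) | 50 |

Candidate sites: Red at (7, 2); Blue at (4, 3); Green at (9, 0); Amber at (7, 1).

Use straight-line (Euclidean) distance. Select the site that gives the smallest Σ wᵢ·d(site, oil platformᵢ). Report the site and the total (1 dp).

Blue, total 1472.0 mi

Total weighted distance at each candidate:
  Red (7, 2): total = 1757.4
  Blue (4, 3): total = 1472.0
  Green (9, 0): total = 2521.9
  Amber (7, 1): total = 2006.3
Minimum is at Blue with total 1472.0 mi.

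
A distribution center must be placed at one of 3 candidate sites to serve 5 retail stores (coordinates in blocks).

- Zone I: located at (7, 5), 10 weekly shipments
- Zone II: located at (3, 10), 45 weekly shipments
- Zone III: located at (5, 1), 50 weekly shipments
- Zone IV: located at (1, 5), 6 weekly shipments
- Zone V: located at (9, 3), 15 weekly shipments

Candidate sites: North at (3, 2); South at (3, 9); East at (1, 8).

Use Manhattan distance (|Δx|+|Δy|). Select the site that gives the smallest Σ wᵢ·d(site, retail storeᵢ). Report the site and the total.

Total weighted distance at each candidate:
  North (3, 2): total = 715
  South (3, 9): total = 841
  East (1, 8): total = 1033
Minimum is at North with total 715 blocks.

North, total 715 blocks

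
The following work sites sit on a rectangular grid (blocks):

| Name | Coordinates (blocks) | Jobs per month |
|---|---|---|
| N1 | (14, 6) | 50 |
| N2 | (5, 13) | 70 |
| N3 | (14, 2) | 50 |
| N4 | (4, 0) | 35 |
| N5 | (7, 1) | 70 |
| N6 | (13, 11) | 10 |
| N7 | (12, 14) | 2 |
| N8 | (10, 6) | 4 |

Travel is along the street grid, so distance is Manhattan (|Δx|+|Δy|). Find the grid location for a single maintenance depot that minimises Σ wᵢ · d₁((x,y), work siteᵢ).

(7, 2)

Manhattan distance separates: Σwᵢ(|x−xᵢ|+|y−yᵢ|) = Σwᵢ|x−xᵢ| + Σwᵢ|y−yᵢ|, so x and y are optimised independently as 1-D weighted medians.
Total weight W = 291; half = 145.5.
x-coordinate, sorted with cumulative weight:
  x=4 (N4, w=35) cum 35
  x=5 (N2, w=70) cum 105
  x=7 (N5, w=70) cum 175  ← median
  x=10 (N8, w=4) cum 179
  x=12 (N7, w=2) cum 181
  x=13 (N6, w=10) cum 191
  x=14 (N1, w=50) cum 241
  x=14 (N3, w=50) cum 291
⇒ x* = 7
y-coordinate, sorted with cumulative weight:
  y=0 (N4, w=35) cum 35
  y=1 (N5, w=70) cum 105
  y=2 (N3, w=50) cum 155  ← median
  y=6 (N1, w=50) cum 205
  y=6 (N8, w=4) cum 209
  y=11 (N6, w=10) cum 219
  y=13 (N2, w=70) cum 289
  y=14 (N7, w=2) cum 291
⇒ y* = 2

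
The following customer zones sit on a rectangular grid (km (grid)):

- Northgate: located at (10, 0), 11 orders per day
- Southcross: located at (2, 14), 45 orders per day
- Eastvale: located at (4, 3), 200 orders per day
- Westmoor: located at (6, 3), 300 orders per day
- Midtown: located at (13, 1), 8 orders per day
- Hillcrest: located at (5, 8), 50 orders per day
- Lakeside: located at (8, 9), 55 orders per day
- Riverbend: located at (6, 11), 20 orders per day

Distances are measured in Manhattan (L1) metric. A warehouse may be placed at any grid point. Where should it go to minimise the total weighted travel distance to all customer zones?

Manhattan distance separates: Σwᵢ(|x−xᵢ|+|y−yᵢ|) = Σwᵢ|x−xᵢ| + Σwᵢ|y−yᵢ|, so x and y are optimised independently as 1-D weighted medians.
Total weight W = 689; half = 344.5.
x-coordinate, sorted with cumulative weight:
  x=2 (Southcross, w=45) cum 45
  x=4 (Eastvale, w=200) cum 245
  x=5 (Hillcrest, w=50) cum 295
  x=6 (Westmoor, w=300) cum 595  ← median
  x=6 (Riverbend, w=20) cum 615
  x=8 (Lakeside, w=55) cum 670
  x=10 (Northgate, w=11) cum 681
  x=13 (Midtown, w=8) cum 689
⇒ x* = 6
y-coordinate, sorted with cumulative weight:
  y=0 (Northgate, w=11) cum 11
  y=1 (Midtown, w=8) cum 19
  y=3 (Eastvale, w=200) cum 219
  y=3 (Westmoor, w=300) cum 519  ← median
  y=8 (Hillcrest, w=50) cum 569
  y=9 (Lakeside, w=55) cum 624
  y=11 (Riverbend, w=20) cum 644
  y=14 (Southcross, w=45) cum 689
⇒ y* = 3

(6, 3)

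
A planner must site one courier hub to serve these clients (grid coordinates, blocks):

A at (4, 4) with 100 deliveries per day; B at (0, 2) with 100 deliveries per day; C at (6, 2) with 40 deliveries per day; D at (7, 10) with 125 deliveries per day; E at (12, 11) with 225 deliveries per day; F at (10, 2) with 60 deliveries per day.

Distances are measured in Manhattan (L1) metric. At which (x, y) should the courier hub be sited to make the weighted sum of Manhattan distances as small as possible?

(7, 10)

Manhattan distance separates: Σwᵢ(|x−xᵢ|+|y−yᵢ|) = Σwᵢ|x−xᵢ| + Σwᵢ|y−yᵢ|, so x and y are optimised independently as 1-D weighted medians.
Total weight W = 650; half = 325.
x-coordinate, sorted with cumulative weight:
  x=0 (B, w=100) cum 100
  x=4 (A, w=100) cum 200
  x=6 (C, w=40) cum 240
  x=7 (D, w=125) cum 365  ← median
  x=10 (F, w=60) cum 425
  x=12 (E, w=225) cum 650
⇒ x* = 7
y-coordinate, sorted with cumulative weight:
  y=2 (B, w=100) cum 100
  y=2 (C, w=40) cum 140
  y=2 (F, w=60) cum 200
  y=4 (A, w=100) cum 300
  y=10 (D, w=125) cum 425  ← median
  y=11 (E, w=225) cum 650
⇒ y* = 10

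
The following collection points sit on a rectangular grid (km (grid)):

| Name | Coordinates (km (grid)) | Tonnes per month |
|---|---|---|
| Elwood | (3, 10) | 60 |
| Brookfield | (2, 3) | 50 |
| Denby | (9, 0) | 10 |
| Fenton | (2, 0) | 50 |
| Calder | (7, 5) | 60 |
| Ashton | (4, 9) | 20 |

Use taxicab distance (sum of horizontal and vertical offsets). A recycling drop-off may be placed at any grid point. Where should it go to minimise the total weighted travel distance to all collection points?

Manhattan distance separates: Σwᵢ(|x−xᵢ|+|y−yᵢ|) = Σwᵢ|x−xᵢ| + Σwᵢ|y−yᵢ|, so x and y are optimised independently as 1-D weighted medians.
Total weight W = 250; half = 125.
x-coordinate, sorted with cumulative weight:
  x=2 (Brookfield, w=50) cum 50
  x=2 (Fenton, w=50) cum 100
  x=3 (Elwood, w=60) cum 160  ← median
  x=4 (Ashton, w=20) cum 180
  x=7 (Calder, w=60) cum 240
  x=9 (Denby, w=10) cum 250
⇒ x* = 3
y-coordinate, sorted with cumulative weight:
  y=0 (Denby, w=10) cum 10
  y=0 (Fenton, w=50) cum 60
  y=3 (Brookfield, w=50) cum 110
  y=5 (Calder, w=60) cum 170  ← median
  y=9 (Ashton, w=20) cum 190
  y=10 (Elwood, w=60) cum 250
⇒ y* = 5

(3, 5)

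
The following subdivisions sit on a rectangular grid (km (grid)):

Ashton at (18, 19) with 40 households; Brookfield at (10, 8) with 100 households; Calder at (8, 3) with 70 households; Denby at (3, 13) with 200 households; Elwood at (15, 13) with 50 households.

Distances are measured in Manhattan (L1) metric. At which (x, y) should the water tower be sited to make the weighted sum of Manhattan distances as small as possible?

(8, 13)

Manhattan distance separates: Σwᵢ(|x−xᵢ|+|y−yᵢ|) = Σwᵢ|x−xᵢ| + Σwᵢ|y−yᵢ|, so x and y are optimised independently as 1-D weighted medians.
Total weight W = 460; half = 230.
x-coordinate, sorted with cumulative weight:
  x=3 (Denby, w=200) cum 200
  x=8 (Calder, w=70) cum 270  ← median
  x=10 (Brookfield, w=100) cum 370
  x=15 (Elwood, w=50) cum 420
  x=18 (Ashton, w=40) cum 460
⇒ x* = 8
y-coordinate, sorted with cumulative weight:
  y=3 (Calder, w=70) cum 70
  y=8 (Brookfield, w=100) cum 170
  y=13 (Denby, w=200) cum 370  ← median
  y=13 (Elwood, w=50) cum 420
  y=19 (Ashton, w=40) cum 460
⇒ y* = 13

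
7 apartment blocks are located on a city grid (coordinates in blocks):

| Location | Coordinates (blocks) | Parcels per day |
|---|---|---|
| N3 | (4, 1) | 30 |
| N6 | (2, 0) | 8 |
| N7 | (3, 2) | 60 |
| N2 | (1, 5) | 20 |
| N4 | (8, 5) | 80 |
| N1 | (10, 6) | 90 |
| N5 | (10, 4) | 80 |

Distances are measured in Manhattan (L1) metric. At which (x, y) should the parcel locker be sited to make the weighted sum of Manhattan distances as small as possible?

(8, 5)

Manhattan distance separates: Σwᵢ(|x−xᵢ|+|y−yᵢ|) = Σwᵢ|x−xᵢ| + Σwᵢ|y−yᵢ|, so x and y are optimised independently as 1-D weighted medians.
Total weight W = 368; half = 184.
x-coordinate, sorted with cumulative weight:
  x=1 (N2, w=20) cum 20
  x=2 (N6, w=8) cum 28
  x=3 (N7, w=60) cum 88
  x=4 (N3, w=30) cum 118
  x=8 (N4, w=80) cum 198  ← median
  x=10 (N1, w=90) cum 288
  x=10 (N5, w=80) cum 368
⇒ x* = 8
y-coordinate, sorted with cumulative weight:
  y=0 (N6, w=8) cum 8
  y=1 (N3, w=30) cum 38
  y=2 (N7, w=60) cum 98
  y=4 (N5, w=80) cum 178
  y=5 (N2, w=20) cum 198  ← median
  y=5 (N4, w=80) cum 278
  y=6 (N1, w=90) cum 368
⇒ y* = 5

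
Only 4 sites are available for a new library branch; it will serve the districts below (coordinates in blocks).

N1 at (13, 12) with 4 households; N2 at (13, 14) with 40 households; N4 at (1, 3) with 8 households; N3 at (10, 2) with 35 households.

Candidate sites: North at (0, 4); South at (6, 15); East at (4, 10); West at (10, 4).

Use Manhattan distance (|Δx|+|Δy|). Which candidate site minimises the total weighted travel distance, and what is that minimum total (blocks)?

Total weighted distance at each candidate:
  North (0, 4): total = 1440
  South (6, 15): total = 1091
  East (4, 10): total = 1134
  West (10, 4): total = 714
Minimum is at West with total 714 blocks.

West, total 714 blocks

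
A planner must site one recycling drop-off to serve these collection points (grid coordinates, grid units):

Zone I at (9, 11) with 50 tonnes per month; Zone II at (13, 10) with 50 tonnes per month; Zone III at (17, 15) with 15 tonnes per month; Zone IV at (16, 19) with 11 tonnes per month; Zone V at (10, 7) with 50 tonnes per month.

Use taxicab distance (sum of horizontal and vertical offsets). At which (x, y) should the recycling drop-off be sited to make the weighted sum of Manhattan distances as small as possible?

(10, 10)

Manhattan distance separates: Σwᵢ(|x−xᵢ|+|y−yᵢ|) = Σwᵢ|x−xᵢ| + Σwᵢ|y−yᵢ|, so x and y are optimised independently as 1-D weighted medians.
Total weight W = 176; half = 88.
x-coordinate, sorted with cumulative weight:
  x=9 (Zone I, w=50) cum 50
  x=10 (Zone V, w=50) cum 100  ← median
  x=13 (Zone II, w=50) cum 150
  x=16 (Zone IV, w=11) cum 161
  x=17 (Zone III, w=15) cum 176
⇒ x* = 10
y-coordinate, sorted with cumulative weight:
  y=7 (Zone V, w=50) cum 50
  y=10 (Zone II, w=50) cum 100  ← median
  y=11 (Zone I, w=50) cum 150
  y=15 (Zone III, w=15) cum 165
  y=19 (Zone IV, w=11) cum 176
⇒ y* = 10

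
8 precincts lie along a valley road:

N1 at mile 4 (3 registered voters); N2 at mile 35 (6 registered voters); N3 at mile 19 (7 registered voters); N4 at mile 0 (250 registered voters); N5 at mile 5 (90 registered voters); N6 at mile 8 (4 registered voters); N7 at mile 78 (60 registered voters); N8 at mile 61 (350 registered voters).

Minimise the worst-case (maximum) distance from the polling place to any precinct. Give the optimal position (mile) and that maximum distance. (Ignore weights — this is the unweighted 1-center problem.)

location 39, max distance 39

The 1-center on a line is the midpoint of the two extreme points: leftmost at 0, rightmost at 78.
Optimal location = (0 + 78)/2 = 39; maximum distance = (78 − 0)/2 = 39.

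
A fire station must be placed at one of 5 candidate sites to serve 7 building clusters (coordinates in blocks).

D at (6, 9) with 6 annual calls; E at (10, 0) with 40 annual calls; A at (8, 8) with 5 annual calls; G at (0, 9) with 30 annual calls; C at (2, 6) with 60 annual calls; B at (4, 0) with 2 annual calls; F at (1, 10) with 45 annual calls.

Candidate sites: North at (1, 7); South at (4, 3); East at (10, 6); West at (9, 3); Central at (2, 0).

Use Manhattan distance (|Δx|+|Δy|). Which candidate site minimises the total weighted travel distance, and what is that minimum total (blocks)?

North, total 1087 blocks

Total weighted distance at each candidate:
  North (1, 7): total = 1087
  South (4, 3): total = 1509
  East (10, 6): total = 1781
  West (9, 3): total = 1985
  Central (2, 0): total = 1657
Minimum is at North with total 1087 blocks.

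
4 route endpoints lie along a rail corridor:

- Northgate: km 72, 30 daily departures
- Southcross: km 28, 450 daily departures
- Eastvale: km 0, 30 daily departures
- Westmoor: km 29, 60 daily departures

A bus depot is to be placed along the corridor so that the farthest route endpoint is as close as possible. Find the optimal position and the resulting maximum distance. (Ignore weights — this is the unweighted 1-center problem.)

The 1-center on a line is the midpoint of the two extreme points: leftmost at 0, rightmost at 72.
Optimal location = (0 + 72)/2 = 36; maximum distance = (72 − 0)/2 = 36.

location 36, max distance 36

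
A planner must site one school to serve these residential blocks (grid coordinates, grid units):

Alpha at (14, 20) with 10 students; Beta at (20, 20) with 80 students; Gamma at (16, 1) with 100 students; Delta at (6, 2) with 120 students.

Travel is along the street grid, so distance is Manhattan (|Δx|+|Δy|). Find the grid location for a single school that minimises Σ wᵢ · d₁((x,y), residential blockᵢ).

(16, 2)

Manhattan distance separates: Σwᵢ(|x−xᵢ|+|y−yᵢ|) = Σwᵢ|x−xᵢ| + Σwᵢ|y−yᵢ|, so x and y are optimised independently as 1-D weighted medians.
Total weight W = 310; half = 155.
x-coordinate, sorted with cumulative weight:
  x=6 (Delta, w=120) cum 120
  x=14 (Alpha, w=10) cum 130
  x=16 (Gamma, w=100) cum 230  ← median
  x=20 (Beta, w=80) cum 310
⇒ x* = 16
y-coordinate, sorted with cumulative weight:
  y=1 (Gamma, w=100) cum 100
  y=2 (Delta, w=120) cum 220  ← median
  y=20 (Alpha, w=10) cum 230
  y=20 (Beta, w=80) cum 310
⇒ y* = 2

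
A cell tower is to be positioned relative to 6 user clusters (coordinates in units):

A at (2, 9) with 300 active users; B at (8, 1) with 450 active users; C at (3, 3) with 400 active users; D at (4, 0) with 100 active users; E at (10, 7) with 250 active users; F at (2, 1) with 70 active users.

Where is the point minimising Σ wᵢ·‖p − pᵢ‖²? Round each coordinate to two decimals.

(5.38, 3.93)

The minimiser of Σwᵢ‖p−pᵢ‖² is the weighted centroid p* = (Σwᵢpᵢ)/(Σwᵢ).
Σwᵢ = 1570.
Σwᵢxᵢ = 300·2 + 450·8 + 400·3 + 100·4 + 250·10 + 70·2 = 8440.
Σwᵢyᵢ = 300·9 + 450·1 + 400·3 + 100·0 + 250·7 + 70·1 = 6170.
x* = 8440/1570 = 5.38, y* = 6170/1570 = 3.93.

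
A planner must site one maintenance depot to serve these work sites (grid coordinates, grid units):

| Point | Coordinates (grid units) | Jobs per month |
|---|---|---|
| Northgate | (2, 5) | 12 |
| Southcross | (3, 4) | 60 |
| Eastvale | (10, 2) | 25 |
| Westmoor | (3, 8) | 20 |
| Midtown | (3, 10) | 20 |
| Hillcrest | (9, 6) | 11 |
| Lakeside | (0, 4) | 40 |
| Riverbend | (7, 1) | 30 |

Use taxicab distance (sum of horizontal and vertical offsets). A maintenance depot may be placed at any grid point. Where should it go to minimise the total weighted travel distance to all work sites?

Manhattan distance separates: Σwᵢ(|x−xᵢ|+|y−yᵢ|) = Σwᵢ|x−xᵢ| + Σwᵢ|y−yᵢ|, so x and y are optimised independently as 1-D weighted medians.
Total weight W = 218; half = 109.
x-coordinate, sorted with cumulative weight:
  x=0 (Lakeside, w=40) cum 40
  x=2 (Northgate, w=12) cum 52
  x=3 (Southcross, w=60) cum 112  ← median
  x=3 (Westmoor, w=20) cum 132
  x=3 (Midtown, w=20) cum 152
  x=7 (Riverbend, w=30) cum 182
  x=9 (Hillcrest, w=11) cum 193
  x=10 (Eastvale, w=25) cum 218
⇒ x* = 3
y-coordinate, sorted with cumulative weight:
  y=1 (Riverbend, w=30) cum 30
  y=2 (Eastvale, w=25) cum 55
  y=4 (Southcross, w=60) cum 115  ← median
  y=4 (Lakeside, w=40) cum 155
  y=5 (Northgate, w=12) cum 167
  y=6 (Hillcrest, w=11) cum 178
  y=8 (Westmoor, w=20) cum 198
  y=10 (Midtown, w=20) cum 218
⇒ y* = 4

(3, 4)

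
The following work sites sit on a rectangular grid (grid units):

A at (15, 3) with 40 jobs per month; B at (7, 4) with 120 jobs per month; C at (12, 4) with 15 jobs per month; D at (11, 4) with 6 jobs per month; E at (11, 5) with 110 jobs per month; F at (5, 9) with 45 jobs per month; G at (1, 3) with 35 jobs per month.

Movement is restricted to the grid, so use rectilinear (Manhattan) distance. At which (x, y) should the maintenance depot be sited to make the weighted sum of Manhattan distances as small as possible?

Manhattan distance separates: Σwᵢ(|x−xᵢ|+|y−yᵢ|) = Σwᵢ|x−xᵢ| + Σwᵢ|y−yᵢ|, so x and y are optimised independently as 1-D weighted medians.
Total weight W = 371; half = 185.5.
x-coordinate, sorted with cumulative weight:
  x=1 (G, w=35) cum 35
  x=5 (F, w=45) cum 80
  x=7 (B, w=120) cum 200  ← median
  x=11 (D, w=6) cum 206
  x=11 (E, w=110) cum 316
  x=12 (C, w=15) cum 331
  x=15 (A, w=40) cum 371
⇒ x* = 7
y-coordinate, sorted with cumulative weight:
  y=3 (A, w=40) cum 40
  y=3 (G, w=35) cum 75
  y=4 (B, w=120) cum 195  ← median
  y=4 (C, w=15) cum 210
  y=4 (D, w=6) cum 216
  y=5 (E, w=110) cum 326
  y=9 (F, w=45) cum 371
⇒ y* = 4

(7, 4)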